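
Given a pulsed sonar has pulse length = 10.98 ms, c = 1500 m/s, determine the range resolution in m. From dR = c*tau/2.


dR = c*tau/2 = 1500 * 10.98e-3 / 2 = 8.235

8.235 m


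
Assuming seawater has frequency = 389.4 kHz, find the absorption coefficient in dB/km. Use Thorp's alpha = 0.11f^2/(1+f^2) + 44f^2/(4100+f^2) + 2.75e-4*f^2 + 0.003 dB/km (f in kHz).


84.654 dB/km


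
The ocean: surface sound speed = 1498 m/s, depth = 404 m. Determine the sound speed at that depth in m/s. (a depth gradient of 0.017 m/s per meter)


c = 1498 + 0.017 * 404 = 1504.868

1504.868 m/s


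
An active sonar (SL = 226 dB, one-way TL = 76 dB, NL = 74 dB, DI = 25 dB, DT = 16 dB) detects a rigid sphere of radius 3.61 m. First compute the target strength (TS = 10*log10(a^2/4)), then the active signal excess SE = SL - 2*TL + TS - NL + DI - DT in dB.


Step 1: TS = 10*log10(3.61^2/4) = 5.13 dB
Step 2: SE = SL - 2*TL + TS - NL + DI - DT = 226 - 2*76 + (5.13) - 74 + 25 - 16 = 14.13

14.13 dB


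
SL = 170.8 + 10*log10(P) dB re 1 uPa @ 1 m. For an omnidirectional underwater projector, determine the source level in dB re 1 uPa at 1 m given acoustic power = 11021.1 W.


SL = 170.8 + 10*log10(11021.1) = 170.8 + 40.42 = 211.22

211.22 dB


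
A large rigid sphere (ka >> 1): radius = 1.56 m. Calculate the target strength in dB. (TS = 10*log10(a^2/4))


-2.16 dB


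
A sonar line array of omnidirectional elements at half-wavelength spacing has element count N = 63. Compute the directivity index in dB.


DI = 10*log10(63) = 17.99

17.99 dB


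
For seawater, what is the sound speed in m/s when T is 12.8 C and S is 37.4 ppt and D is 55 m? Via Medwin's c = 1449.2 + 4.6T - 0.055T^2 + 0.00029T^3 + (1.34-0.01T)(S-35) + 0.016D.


c = 1449.2 + 4.6*12.8 - 0.055*12.8^2 + 0.00029*12.8^3 + (1.34 - 0.01*12.8)*(37.4 - 35) + 0.016*55 = 1503.47

1503.47 m/s


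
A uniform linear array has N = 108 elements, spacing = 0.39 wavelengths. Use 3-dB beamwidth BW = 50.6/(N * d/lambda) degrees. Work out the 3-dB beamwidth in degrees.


BW = 50.6 / (108 * 0.39) = 50.6 / 42.12 = 1.2

1.2 deg


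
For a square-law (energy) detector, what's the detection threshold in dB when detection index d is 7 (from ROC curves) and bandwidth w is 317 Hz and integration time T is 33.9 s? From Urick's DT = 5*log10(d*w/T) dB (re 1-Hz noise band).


DT = 5*log10(d*w/T) = 5*log10(7 * 317 / 33.9) = 5*log10(65.46) = 9.08

9.08 dB


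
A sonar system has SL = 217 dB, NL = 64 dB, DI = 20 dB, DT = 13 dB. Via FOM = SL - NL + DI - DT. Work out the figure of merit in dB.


FOM = SL - NL + DI - DT = 217 - 64 + 20 - 13 = 160

160 dB


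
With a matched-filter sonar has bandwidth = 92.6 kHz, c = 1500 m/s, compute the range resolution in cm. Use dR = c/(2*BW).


dR = c/(2*BW) = 1500 / (2 * 92.6e3) = 0.0081 m = 0.81 cm

0.81 cm


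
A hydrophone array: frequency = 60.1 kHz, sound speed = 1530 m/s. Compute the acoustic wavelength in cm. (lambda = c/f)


2.55 cm


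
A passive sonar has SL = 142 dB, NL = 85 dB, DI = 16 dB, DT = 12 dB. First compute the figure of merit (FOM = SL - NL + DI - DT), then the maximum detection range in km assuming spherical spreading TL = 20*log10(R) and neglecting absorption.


Step 1: FOM = SL - NL + DI - DT = 142 - 85 + 16 - 12 = 61 dB
Step 2: at max range FOM = TL = 20*log10(R), so R = 10^(61/20) = 1122.02 m = 1.12 km

1.12 km


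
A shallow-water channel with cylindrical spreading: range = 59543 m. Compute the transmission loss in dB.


47.75 dB


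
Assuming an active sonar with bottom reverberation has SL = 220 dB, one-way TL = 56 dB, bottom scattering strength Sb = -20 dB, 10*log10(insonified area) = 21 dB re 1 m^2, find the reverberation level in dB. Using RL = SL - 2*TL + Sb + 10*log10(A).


109 dB


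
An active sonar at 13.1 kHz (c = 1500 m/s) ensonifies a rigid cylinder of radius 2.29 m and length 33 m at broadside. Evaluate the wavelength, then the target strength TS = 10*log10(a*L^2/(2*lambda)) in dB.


Step 1: lambda = c/f = 1500/13100 = 0.1145 m
Step 2: TS = 10*log10(a*L^2/(2*lambda)) = 10*log10(2.29*33^2/(2*0.1145)) = 40.37

40.37 dB


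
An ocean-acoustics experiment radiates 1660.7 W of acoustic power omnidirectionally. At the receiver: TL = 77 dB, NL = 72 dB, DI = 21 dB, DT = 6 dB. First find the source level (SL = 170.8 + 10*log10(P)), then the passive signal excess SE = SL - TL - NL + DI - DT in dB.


Step 1: SL = 170.8 + 10*log10(1660.7) = 203.0 dB
Step 2: SE = SL - TL - NL + DI - DT = 203.0 - 77 - 72 + 21 - 6 = 69.0

69.0 dB


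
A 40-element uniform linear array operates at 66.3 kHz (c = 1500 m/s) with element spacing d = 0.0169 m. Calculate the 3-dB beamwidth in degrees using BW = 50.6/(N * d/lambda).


Step 1: lambda = 1500/66300 = 0.02262 m
Step 2: d/lambda = 0.0169/0.02262 = 0.7471
Step 3: BW = 50.6/(N * d/lambda) = 50.6/(40 * 0.7471) = 1.69

1.69 deg


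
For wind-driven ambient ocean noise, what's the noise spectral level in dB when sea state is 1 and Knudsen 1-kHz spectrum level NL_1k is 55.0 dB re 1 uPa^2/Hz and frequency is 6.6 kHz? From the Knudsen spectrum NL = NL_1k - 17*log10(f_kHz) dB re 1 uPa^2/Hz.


NL = NL_1k - 17*log10(f_kHz) = 55.0 - 17*log10(6.6) = 55.0 - (13.93) = 41.07

41.07 dB


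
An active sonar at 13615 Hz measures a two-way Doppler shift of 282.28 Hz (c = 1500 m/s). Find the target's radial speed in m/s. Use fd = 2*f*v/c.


From fd = 2*f*v/c, v = c*fd/(2*f) = 1500 * 282.28 / (2*13615) = 15.55

15.55 m/s


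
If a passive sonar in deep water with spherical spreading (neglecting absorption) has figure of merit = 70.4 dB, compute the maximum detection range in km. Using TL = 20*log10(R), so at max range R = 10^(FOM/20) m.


3.31 km


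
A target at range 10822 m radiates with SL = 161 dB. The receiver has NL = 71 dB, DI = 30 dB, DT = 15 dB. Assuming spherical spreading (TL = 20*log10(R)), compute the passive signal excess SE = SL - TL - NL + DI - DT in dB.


Step 1: TL = 20*log10(10822) = 80.69 dB
Step 2: SE = 161 - 80.69 - 71 + 30 - 15 = 24.31

24.31 dB


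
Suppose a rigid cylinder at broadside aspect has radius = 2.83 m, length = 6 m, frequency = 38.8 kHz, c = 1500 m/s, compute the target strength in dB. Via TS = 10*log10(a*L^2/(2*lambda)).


lambda = 1500/38800 = 0.03866 m
TS = 10*log10(2.83*6^2/(2*0.03866)) = 31.2

31.2 dB


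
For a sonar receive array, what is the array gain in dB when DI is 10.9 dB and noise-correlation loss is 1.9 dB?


AG = DI - L_corr = 10.9 - 1.9 = 9.0

9.0 dB


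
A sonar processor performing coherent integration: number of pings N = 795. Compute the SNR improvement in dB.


Gain = 10*log10(795) = 29.0

29.0 dB


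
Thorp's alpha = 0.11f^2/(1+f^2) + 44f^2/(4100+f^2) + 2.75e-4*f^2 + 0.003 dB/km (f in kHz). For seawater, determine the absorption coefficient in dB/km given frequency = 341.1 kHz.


f^2 = 116349.21
alpha = 0.11*116349.21/(1+116349.21) + 44*116349.21/(4100+116349.21) + 2.75e-4*116349.21 + 0.003 = 74.611

74.611 dB/km


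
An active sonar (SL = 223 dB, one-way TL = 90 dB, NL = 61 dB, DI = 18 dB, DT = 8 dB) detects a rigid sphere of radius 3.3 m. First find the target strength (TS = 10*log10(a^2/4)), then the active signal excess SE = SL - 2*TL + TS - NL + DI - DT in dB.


Step 1: TS = 10*log10(3.3^2/4) = 4.35 dB
Step 2: SE = SL - 2*TL + TS - NL + DI - DT = 223 - 2*90 + (4.35) - 61 + 18 - 8 = -3.65

-3.65 dB


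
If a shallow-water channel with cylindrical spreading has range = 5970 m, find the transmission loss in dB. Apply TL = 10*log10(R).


TL = 10*log10(5970) = 37.76

37.76 dB


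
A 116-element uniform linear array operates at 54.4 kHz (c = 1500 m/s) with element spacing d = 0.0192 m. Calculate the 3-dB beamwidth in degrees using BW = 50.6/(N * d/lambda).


Step 1: lambda = 1500/54400 = 0.02757 m
Step 2: d/lambda = 0.0192/0.02757 = 0.6964
Step 3: BW = 50.6/(N * d/lambda) = 50.6/(116 * 0.6964) = 0.63

0.63 deg


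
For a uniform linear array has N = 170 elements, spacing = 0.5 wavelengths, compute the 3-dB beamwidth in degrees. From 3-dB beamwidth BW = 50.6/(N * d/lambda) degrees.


0.6 deg


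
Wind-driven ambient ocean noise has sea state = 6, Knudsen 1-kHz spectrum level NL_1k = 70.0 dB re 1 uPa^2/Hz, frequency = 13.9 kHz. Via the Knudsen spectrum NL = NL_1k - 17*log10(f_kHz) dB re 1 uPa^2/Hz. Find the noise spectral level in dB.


NL = NL_1k - 17*log10(f_kHz) = 70.0 - 17*log10(13.9) = 70.0 - (19.43) = 50.57

50.57 dB


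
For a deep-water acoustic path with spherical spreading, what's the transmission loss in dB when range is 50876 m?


TL = 20*log10(50876) = 94.13

94.13 dB


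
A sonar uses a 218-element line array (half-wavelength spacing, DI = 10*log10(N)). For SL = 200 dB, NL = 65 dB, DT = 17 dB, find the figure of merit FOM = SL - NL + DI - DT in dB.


Step 1: DI = 10*log10(218) = 23.38 dB
Step 2: FOM = SL - NL + DI - DT = 200 - 65 + 23.38 - 17 = 141.38

141.38 dB


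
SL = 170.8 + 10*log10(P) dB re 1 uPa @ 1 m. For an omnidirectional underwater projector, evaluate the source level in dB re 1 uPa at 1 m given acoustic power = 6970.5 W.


SL = 170.8 + 10*log10(6970.5) = 170.8 + 38.43 = 209.23

209.23 dB


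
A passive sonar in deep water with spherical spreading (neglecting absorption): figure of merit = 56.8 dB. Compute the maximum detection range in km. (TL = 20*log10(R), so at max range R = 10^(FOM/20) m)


0.69 km


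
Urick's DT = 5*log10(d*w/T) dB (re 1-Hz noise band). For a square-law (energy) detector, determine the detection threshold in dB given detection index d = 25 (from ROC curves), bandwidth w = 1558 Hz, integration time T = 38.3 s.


DT = 5*log10(d*w/T) = 5*log10(25 * 1558 / 38.3) = 5*log10(1016.97) = 15.04

15.04 dB


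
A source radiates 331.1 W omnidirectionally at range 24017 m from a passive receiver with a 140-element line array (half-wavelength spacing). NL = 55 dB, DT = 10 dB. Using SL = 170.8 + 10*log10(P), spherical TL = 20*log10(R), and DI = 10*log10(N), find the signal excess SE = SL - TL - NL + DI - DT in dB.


Step 1: SL = 170.8 + 10*log10(331.1) = 196.0 dB
Step 2: TL = 20*log10(24017) = 87.61 dB
Step 3: DI = 10*log10(140) = 21.46 dB
Step 4: SE = SL - TL - NL + DI - DT = 196.0 - 87.61 - 55 + 21.46 - 10 = 64.85

64.85 dB


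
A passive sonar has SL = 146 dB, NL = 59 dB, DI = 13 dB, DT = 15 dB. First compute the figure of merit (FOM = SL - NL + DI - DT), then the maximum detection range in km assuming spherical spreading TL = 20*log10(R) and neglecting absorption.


Step 1: FOM = SL - NL + DI - DT = 146 - 59 + 13 - 15 = 85 dB
Step 2: at max range FOM = TL = 20*log10(R), so R = 10^(85/20) = 17782.79 m = 17.78 km

17.78 km


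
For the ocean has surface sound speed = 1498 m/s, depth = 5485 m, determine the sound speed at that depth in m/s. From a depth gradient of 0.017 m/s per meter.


c = 1498 + 0.017 * 5485 = 1591.245

1591.245 m/s


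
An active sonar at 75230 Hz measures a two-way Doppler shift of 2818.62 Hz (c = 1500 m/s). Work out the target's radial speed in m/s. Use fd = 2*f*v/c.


From fd = 2*f*v/c, v = c*fd/(2*f) = 1500 * 2818.62 / (2*75230) = 28.1

28.1 m/s


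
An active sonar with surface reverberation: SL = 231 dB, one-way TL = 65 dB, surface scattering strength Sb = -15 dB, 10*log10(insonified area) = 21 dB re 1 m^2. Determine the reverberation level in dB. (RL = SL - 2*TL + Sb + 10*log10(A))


107 dB


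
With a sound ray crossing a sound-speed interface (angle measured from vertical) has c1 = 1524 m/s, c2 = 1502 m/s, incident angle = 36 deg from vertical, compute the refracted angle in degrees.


sin(theta2) = (c2/c1)*sin(theta1) = (1502/1524)*sin(36 deg) = 0.5793
theta2 = arcsin(0.5793) = 35.4

35.4 deg


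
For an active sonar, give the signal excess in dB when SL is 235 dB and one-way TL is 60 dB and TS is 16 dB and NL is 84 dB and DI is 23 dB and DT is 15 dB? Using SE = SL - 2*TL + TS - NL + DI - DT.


SE = SL - 2*TL + TS - NL + DI - DT = 235 - 2*60 + (16) - 84 + 23 - 15 = 55

55 dB


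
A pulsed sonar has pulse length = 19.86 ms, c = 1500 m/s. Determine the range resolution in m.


dR = c*tau/2 = 1500 * 19.86e-3 / 2 = 14.895

14.895 m


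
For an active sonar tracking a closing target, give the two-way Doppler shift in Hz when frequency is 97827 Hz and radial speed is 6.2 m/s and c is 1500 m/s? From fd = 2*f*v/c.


808.7 Hz


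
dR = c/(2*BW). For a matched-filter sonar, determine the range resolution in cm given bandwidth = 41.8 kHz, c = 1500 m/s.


dR = c/(2*BW) = 1500 / (2 * 41.8e3) = 0.0179 m = 1.79 cm

1.79 cm


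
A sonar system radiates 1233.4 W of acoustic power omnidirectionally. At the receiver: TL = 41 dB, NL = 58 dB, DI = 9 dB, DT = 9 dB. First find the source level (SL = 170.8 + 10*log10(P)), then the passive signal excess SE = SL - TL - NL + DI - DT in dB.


Step 1: SL = 170.8 + 10*log10(1233.4) = 201.71 dB
Step 2: SE = SL - TL - NL + DI - DT = 201.71 - 41 - 58 + 9 - 9 = 102.71

102.71 dB


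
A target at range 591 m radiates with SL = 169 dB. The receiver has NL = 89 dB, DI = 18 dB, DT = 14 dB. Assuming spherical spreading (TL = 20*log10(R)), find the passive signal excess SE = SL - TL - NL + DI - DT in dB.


Step 1: TL = 20*log10(591) = 55.43 dB
Step 2: SE = 169 - 55.43 - 89 + 18 - 14 = 28.57

28.57 dB


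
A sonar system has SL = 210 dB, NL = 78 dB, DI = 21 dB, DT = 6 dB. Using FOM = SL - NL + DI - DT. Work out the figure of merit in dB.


147 dB


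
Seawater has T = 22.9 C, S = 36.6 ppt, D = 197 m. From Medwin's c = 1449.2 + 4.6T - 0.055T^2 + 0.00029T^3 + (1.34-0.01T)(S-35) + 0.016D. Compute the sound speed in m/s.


c = 1449.2 + 4.6*22.9 - 0.055*22.9^2 + 0.00029*22.9^3 + (1.34 - 0.01*22.9)*(36.6 - 35) + 0.016*197 = 1534.11

1534.11 m/s


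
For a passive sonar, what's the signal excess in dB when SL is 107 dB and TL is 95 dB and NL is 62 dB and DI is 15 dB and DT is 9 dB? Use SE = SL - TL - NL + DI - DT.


SE = SL - TL - NL + DI - DT = 107 - 95 - 62 + 15 - 9 = -44

-44 dB


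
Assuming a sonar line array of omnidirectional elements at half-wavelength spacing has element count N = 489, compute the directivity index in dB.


DI = 10*log10(489) = 26.89

26.89 dB


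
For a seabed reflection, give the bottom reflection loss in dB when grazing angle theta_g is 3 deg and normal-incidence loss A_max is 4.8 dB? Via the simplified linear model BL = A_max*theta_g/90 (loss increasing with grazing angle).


0.16 dB


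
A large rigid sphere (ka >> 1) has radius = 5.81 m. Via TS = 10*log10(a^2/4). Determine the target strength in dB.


9.26 dB


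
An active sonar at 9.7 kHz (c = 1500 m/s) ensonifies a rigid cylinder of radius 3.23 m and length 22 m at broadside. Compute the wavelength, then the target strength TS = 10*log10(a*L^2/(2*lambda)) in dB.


Step 1: lambda = c/f = 1500/9700 = 0.15464 m
Step 2: TS = 10*log10(a*L^2/(2*lambda)) = 10*log10(3.23*22^2/(2*0.15464)) = 37.04

37.04 dB


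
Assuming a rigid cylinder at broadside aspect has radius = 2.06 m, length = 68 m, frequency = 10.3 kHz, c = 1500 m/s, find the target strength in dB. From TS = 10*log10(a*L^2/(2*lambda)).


lambda = 1500/10300 = 0.14563 m
TS = 10*log10(2.06*68^2/(2*0.14563)) = 45.15

45.15 dB


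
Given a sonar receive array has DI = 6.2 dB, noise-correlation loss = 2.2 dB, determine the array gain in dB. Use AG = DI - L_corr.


AG = DI - L_corr = 6.2 - 2.2 = 4.0

4.0 dB


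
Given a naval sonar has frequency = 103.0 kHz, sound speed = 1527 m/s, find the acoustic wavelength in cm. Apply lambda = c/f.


lambda = c/f = 1527 / 103000 = 0.0148 m = 1.48 cm

1.48 cm


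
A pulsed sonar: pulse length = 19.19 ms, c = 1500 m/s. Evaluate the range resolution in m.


dR = c*tau/2 = 1500 * 19.19e-3 / 2 = 14.3925

14.3925 m


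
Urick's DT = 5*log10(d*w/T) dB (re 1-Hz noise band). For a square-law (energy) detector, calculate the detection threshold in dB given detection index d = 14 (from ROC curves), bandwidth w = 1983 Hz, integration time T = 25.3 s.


DT = 5*log10(d*w/T) = 5*log10(14 * 1983 / 25.3) = 5*log10(1097.31) = 15.2

15.2 dB


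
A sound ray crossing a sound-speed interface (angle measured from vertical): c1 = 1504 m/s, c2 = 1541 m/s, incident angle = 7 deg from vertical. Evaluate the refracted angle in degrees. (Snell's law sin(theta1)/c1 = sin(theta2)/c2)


7.17 deg


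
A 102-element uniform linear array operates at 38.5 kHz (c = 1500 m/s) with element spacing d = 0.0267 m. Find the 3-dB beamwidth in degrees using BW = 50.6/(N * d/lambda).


Step 1: lambda = 1500/38500 = 0.03896 m
Step 2: d/lambda = 0.0267/0.03896 = 0.6853
Step 3: BW = 50.6/(N * d/lambda) = 50.6/(102 * 0.6853) = 0.72

0.72 deg


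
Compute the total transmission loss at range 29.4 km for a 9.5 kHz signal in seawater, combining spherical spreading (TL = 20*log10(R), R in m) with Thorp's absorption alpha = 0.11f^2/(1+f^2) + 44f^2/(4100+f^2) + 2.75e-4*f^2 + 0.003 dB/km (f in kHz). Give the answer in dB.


121.25 dB


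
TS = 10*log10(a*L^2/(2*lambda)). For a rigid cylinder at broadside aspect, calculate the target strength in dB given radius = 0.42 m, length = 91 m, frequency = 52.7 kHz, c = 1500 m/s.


lambda = 1500/52700 = 0.02846 m
TS = 10*log10(0.42*91^2/(2*0.02846)) = 47.86

47.86 dB


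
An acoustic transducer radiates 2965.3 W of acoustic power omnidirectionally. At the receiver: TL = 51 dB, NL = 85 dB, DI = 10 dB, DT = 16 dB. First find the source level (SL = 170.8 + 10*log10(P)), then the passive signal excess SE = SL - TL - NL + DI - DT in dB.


Step 1: SL = 170.8 + 10*log10(2965.3) = 205.52 dB
Step 2: SE = SL - TL - NL + DI - DT = 205.52 - 51 - 85 + 10 - 16 = 63.52

63.52 dB


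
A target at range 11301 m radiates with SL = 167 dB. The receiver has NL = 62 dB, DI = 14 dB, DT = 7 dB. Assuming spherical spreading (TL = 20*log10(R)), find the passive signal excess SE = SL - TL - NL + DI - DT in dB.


Step 1: TL = 20*log10(11301) = 81.06 dB
Step 2: SE = 167 - 81.06 - 62 + 14 - 7 = 30.94

30.94 dB


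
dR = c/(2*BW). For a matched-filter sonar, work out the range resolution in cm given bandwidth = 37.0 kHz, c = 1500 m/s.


2.03 cm


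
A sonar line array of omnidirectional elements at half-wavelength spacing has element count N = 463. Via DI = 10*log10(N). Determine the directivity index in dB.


DI = 10*log10(463) = 26.66

26.66 dB


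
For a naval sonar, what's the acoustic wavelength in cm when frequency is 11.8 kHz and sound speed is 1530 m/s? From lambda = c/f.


lambda = c/f = 1530 / 11800 = 0.1297 m = 12.97 cm

12.97 cm


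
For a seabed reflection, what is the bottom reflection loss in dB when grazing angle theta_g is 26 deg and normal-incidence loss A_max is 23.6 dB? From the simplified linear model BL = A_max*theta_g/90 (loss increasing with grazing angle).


BL = A_max * theta_g / 90 = 23.6 * 26 / 90 = 6.82

6.82 dB


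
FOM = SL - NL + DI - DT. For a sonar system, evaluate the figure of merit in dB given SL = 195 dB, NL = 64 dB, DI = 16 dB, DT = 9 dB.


138 dB


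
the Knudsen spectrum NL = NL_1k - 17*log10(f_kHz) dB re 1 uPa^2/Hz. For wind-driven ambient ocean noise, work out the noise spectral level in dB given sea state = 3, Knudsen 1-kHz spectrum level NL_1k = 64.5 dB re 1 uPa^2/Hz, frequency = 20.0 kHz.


42.38 dB


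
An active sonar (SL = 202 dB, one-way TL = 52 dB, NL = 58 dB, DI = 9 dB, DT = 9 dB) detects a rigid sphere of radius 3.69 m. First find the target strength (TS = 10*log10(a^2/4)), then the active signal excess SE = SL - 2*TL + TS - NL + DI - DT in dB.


Step 1: TS = 10*log10(3.69^2/4) = 5.32 dB
Step 2: SE = SL - 2*TL + TS - NL + DI - DT = 202 - 2*52 + (5.32) - 58 + 9 - 9 = 45.32

45.32 dB


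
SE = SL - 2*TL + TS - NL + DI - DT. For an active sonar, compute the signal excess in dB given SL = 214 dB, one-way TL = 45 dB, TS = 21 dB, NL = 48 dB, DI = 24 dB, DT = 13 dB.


SE = SL - 2*TL + TS - NL + DI - DT = 214 - 2*45 + (21) - 48 + 24 - 13 = 108

108 dB


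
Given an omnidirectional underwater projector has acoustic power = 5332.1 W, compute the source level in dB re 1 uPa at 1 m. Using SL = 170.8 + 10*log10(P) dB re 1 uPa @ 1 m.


SL = 170.8 + 10*log10(5332.1) = 170.8 + 37.27 = 208.07

208.07 dB


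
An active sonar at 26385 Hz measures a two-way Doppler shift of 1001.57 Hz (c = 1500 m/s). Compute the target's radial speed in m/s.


From fd = 2*f*v/c, v = c*fd/(2*f) = 1500 * 1001.57 / (2*26385) = 28.47

28.47 m/s


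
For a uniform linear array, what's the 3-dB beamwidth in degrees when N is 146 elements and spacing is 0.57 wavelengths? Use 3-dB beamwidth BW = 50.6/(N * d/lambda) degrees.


0.61 deg


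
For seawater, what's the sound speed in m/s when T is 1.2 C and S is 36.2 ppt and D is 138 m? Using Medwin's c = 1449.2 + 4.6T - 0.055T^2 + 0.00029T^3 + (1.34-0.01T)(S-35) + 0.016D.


c = 1449.2 + 4.6*1.2 - 0.055*1.2^2 + 0.00029*1.2^3 + (1.34 - 0.01*1.2)*(36.2 - 35) + 0.016*138 = 1458.44

1458.44 m/s


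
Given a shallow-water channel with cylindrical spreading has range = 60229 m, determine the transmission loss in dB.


TL = 10*log10(60229) = 47.8

47.8 dB


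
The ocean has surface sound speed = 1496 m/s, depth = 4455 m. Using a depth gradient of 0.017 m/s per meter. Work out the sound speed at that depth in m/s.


c = 1496 + 0.017 * 4455 = 1571.735

1571.735 m/s


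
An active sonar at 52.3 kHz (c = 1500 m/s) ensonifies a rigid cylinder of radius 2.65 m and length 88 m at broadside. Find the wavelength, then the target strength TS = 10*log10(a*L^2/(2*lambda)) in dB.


Step 1: lambda = c/f = 1500/52300 = 0.02868 m
Step 2: TS = 10*log10(a*L^2/(2*lambda)) = 10*log10(2.65*88^2/(2*0.02868)) = 55.54

55.54 dB


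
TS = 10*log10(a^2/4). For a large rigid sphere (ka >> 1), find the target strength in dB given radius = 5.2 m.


TS = 10*log10(5.2^2 / 4) = 10*log10(6.76) = 8.3

8.3 dB


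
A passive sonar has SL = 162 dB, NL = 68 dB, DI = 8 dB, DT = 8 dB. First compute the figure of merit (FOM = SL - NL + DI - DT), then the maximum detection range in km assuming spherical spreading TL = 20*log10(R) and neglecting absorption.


Step 1: FOM = SL - NL + DI - DT = 162 - 68 + 8 - 8 = 94 dB
Step 2: at max range FOM = TL = 20*log10(R), so R = 10^(94/20) = 50118.72 m = 50.12 km

50.12 km


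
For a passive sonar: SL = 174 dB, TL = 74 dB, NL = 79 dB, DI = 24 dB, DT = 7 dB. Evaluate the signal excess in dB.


38 dB


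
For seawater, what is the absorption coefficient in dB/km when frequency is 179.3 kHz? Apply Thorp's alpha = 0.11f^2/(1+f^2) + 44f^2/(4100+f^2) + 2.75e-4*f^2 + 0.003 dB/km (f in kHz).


47.977 dB/km


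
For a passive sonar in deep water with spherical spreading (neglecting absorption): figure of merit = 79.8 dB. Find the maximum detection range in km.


At max range FOM = TL, so 20*log10(R) = 79.8
R = 10^(79.8/20) = 9772.37 m = 9.77 km

9.77 km


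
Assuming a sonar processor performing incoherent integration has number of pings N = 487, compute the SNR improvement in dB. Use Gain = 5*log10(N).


Gain = 5*log10(487) = 13.44

13.44 dB


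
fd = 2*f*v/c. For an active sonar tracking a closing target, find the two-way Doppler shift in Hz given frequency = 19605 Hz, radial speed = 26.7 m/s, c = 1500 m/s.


fd = 2*f*v/c = 2 * 19605 * 26.7 / 1500 = 697.94

697.94 Hz


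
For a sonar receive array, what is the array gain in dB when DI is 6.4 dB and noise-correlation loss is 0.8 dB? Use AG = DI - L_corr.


5.6 dB


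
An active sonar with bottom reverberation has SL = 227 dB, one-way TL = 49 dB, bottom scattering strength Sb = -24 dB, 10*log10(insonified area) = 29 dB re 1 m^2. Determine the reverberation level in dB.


RL = SL - 2*TL + Sb + 10*log10(A) = 227 - 2*49 + (-24) + 29 = 134

134 dB


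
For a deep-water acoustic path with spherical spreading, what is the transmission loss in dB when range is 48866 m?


TL = 20*log10(48866) = 93.78

93.78 dB


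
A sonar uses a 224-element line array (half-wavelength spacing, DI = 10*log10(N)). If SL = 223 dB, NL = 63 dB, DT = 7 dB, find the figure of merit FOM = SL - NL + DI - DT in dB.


176.5 dB


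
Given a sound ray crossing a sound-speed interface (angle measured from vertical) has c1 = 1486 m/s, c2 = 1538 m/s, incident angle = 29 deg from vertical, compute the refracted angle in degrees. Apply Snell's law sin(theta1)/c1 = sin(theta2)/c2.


30.12 deg


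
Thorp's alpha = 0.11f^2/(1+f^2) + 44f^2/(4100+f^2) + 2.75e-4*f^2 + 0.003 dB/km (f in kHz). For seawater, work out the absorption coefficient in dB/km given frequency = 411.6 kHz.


89.662 dB/km


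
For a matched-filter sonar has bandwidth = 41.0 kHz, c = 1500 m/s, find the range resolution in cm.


dR = c/(2*BW) = 1500 / (2 * 41.0e3) = 0.0183 m = 1.83 cm

1.83 cm


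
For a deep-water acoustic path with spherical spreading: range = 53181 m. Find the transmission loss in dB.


TL = 20*log10(53181) = 94.52

94.52 dB


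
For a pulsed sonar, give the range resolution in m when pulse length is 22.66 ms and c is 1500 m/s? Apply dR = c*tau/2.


dR = c*tau/2 = 1500 * 22.66e-3 / 2 = 16.995

16.995 m


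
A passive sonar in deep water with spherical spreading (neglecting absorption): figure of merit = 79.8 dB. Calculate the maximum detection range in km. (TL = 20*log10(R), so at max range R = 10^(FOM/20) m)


9.77 km


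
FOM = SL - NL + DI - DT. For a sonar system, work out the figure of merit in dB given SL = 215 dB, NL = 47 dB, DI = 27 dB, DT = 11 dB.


FOM = SL - NL + DI - DT = 215 - 47 + 27 - 11 = 184

184 dB


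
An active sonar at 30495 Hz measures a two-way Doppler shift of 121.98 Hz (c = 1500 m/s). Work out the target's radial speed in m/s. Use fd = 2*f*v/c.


3.0 m/s


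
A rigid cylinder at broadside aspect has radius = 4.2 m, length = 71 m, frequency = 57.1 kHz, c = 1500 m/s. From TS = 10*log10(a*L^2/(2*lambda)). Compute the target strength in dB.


lambda = 1500/57100 = 0.02627 m
TS = 10*log10(4.2*71^2/(2*0.02627)) = 56.05

56.05 dB


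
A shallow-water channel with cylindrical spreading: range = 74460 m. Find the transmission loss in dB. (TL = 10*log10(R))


TL = 10*log10(74460) = 48.72

48.72 dB


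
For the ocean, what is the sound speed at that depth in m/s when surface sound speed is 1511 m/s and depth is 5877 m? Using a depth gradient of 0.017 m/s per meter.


c = 1511 + 0.017 * 5877 = 1610.909

1610.909 m/s


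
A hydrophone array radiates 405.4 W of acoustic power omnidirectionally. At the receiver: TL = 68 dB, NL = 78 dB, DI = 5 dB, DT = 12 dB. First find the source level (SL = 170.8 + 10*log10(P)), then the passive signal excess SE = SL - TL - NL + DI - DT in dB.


Step 1: SL = 170.8 + 10*log10(405.4) = 196.88 dB
Step 2: SE = SL - TL - NL + DI - DT = 196.88 - 68 - 78 + 5 - 12 = 43.88

43.88 dB


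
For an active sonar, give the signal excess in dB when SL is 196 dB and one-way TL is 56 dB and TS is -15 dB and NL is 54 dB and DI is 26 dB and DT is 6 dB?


35 dB


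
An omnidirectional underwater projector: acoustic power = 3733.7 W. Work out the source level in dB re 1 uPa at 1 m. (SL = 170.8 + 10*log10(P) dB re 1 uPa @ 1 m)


206.52 dB


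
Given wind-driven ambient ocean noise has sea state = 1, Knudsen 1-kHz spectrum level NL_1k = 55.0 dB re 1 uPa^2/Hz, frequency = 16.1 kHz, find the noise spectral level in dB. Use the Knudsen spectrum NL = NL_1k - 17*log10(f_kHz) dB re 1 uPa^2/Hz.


34.48 dB


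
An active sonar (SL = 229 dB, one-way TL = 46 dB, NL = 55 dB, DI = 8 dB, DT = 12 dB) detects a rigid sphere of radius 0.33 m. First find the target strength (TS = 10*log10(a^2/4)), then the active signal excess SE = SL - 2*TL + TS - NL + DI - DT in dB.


Step 1: TS = 10*log10(0.33^2/4) = -15.65 dB
Step 2: SE = SL - 2*TL + TS - NL + DI - DT = 229 - 2*46 + (-15.65) - 55 + 8 - 12 = 62.35

62.35 dB


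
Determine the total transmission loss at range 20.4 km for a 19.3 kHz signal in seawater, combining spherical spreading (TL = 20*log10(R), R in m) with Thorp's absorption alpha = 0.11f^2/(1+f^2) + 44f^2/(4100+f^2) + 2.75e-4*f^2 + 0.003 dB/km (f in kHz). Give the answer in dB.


165.34 dB


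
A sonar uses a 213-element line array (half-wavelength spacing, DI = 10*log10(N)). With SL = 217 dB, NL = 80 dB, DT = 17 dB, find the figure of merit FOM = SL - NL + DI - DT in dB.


143.28 dB


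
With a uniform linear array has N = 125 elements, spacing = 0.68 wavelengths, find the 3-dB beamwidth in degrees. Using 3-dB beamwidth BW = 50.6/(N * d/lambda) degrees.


BW = 50.6 / (125 * 0.68) = 50.6 / 85.0 = 0.6

0.6 deg


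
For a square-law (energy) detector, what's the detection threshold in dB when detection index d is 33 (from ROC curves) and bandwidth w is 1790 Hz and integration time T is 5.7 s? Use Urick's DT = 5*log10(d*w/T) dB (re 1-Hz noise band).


20.08 dB


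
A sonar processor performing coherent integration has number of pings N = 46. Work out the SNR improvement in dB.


Gain = 10*log10(46) = 16.63

16.63 dB


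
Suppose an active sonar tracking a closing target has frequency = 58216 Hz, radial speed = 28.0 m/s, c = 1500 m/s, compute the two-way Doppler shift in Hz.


2173.4 Hz


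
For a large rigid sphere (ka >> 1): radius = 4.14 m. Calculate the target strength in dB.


TS = 10*log10(4.14^2 / 4) = 10*log10(4.2849) = 6.32

6.32 dB


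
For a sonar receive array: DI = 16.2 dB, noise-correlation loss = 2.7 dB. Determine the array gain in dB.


13.5 dB


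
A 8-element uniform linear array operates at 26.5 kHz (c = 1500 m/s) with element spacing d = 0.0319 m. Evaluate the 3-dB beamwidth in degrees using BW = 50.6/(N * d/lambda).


Step 1: lambda = 1500/26500 = 0.0566 m
Step 2: d/lambda = 0.0319/0.0566 = 0.5636
Step 3: BW = 50.6/(N * d/lambda) = 50.6/(8 * 0.5636) = 11.22

11.22 deg


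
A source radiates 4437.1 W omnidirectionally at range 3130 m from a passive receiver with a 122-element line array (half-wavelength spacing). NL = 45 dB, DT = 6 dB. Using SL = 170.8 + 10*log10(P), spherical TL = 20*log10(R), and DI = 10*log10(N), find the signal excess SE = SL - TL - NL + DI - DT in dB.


Step 1: SL = 170.8 + 10*log10(4437.1) = 207.27 dB
Step 2: TL = 20*log10(3130) = 69.91 dB
Step 3: DI = 10*log10(122) = 20.86 dB
Step 4: SE = SL - TL - NL + DI - DT = 207.27 - 69.91 - 45 + 20.86 - 6 = 107.22

107.22 dB


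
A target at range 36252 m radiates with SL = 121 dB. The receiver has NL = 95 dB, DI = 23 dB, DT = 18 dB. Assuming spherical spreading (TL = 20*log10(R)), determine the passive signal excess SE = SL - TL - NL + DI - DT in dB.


Step 1: TL = 20*log10(36252) = 91.19 dB
Step 2: SE = 121 - 91.19 - 95 + 23 - 18 = -60.19

-60.19 dB


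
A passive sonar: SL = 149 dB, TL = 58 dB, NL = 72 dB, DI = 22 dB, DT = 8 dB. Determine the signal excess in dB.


33 dB


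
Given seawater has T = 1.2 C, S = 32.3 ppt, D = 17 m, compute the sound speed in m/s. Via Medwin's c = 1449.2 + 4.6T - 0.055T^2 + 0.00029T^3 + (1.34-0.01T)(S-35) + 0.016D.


1451.33 m/s


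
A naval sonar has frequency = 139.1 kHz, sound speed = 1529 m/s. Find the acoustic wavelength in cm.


1.1 cm


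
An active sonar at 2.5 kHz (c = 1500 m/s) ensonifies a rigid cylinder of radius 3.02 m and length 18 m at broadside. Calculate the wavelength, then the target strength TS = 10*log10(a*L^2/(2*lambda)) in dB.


Step 1: lambda = c/f = 1500/2500 = 0.6 m
Step 2: TS = 10*log10(a*L^2/(2*lambda)) = 10*log10(3.02*18^2/(2*0.6)) = 29.11

29.11 dB


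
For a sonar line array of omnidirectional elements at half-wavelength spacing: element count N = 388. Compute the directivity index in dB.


DI = 10*log10(388) = 25.89

25.89 dB


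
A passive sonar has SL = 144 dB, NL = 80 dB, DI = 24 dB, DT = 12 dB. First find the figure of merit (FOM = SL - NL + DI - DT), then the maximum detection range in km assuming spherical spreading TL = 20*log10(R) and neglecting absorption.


Step 1: FOM = SL - NL + DI - DT = 144 - 80 + 24 - 12 = 76 dB
Step 2: at max range FOM = TL = 20*log10(R), so R = 10^(76/20) = 6309.57 m = 6.31 km

6.31 km


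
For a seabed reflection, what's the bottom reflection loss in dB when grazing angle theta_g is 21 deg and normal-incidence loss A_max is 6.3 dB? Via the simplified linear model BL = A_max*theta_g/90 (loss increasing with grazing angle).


BL = A_max * theta_g / 90 = 6.3 * 21 / 90 = 1.47

1.47 dB


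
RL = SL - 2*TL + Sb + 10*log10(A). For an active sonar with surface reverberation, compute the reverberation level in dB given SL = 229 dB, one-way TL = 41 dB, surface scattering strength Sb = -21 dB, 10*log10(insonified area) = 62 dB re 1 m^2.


188 dB


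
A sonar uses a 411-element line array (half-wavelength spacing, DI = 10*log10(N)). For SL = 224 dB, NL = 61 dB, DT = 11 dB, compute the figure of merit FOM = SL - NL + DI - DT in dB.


Step 1: DI = 10*log10(411) = 26.14 dB
Step 2: FOM = SL - NL + DI - DT = 224 - 61 + 26.14 - 11 = 178.14

178.14 dB


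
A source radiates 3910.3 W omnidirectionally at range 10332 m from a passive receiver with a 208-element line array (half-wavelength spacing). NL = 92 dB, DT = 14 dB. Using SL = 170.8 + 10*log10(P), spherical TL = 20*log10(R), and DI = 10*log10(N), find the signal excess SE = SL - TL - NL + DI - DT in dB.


43.62 dB


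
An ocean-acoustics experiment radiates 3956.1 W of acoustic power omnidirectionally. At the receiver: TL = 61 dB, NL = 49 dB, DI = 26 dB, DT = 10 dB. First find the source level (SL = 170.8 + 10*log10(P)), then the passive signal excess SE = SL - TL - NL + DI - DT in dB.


Step 1: SL = 170.8 + 10*log10(3956.1) = 206.77 dB
Step 2: SE = SL - TL - NL + DI - DT = 206.77 - 61 - 49 + 26 - 10 = 112.77

112.77 dB


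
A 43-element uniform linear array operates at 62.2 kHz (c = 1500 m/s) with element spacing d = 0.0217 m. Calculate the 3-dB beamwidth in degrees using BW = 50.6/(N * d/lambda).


Step 1: lambda = 1500/62200 = 0.02412 m
Step 2: d/lambda = 0.0217/0.02412 = 0.8997
Step 3: BW = 50.6/(N * d/lambda) = 50.6/(43 * 0.8997) = 1.31

1.31 deg


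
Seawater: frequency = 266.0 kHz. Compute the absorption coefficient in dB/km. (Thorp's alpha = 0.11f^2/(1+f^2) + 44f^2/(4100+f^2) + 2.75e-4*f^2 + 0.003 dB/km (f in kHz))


f^2 = 70756.0
alpha = 0.11*70756.0/(1+70756.0) + 44*70756.0/(4100+70756.0) + 2.75e-4*70756.0 + 0.003 = 61.161

61.161 dB/km


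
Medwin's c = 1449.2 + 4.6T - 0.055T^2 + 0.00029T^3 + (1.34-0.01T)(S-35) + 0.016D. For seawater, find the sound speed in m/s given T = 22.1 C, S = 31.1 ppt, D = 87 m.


c = 1449.2 + 4.6*22.1 - 0.055*22.1^2 + 0.00029*22.1^3 + (1.34 - 0.01*22.1)*(31.1 - 35) + 0.016*87 = 1524.16

1524.16 m/s


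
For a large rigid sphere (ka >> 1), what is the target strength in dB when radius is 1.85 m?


TS = 10*log10(1.85^2 / 4) = 10*log10(0.855625) = -0.68

-0.68 dB


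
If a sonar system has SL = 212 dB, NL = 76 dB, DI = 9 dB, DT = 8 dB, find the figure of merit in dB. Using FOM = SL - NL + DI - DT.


FOM = SL - NL + DI - DT = 212 - 76 + 9 - 8 = 137

137 dB


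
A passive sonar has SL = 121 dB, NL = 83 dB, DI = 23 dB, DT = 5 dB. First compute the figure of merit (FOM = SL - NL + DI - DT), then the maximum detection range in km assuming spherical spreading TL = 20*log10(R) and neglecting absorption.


Step 1: FOM = SL - NL + DI - DT = 121 - 83 + 23 - 5 = 56 dB
Step 2: at max range FOM = TL = 20*log10(R), so R = 10^(56/20) = 630.96 m = 0.63 km

0.63 km


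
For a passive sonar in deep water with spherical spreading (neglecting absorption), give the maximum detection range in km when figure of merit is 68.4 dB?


At max range FOM = TL, so 20*log10(R) = 68.4
R = 10^(68.4/20) = 2630.27 m = 2.63 km

2.63 km


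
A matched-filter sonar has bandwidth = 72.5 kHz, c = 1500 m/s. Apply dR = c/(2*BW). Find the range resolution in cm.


dR = c/(2*BW) = 1500 / (2 * 72.5e3) = 0.0103 m = 1.03 cm

1.03 cm


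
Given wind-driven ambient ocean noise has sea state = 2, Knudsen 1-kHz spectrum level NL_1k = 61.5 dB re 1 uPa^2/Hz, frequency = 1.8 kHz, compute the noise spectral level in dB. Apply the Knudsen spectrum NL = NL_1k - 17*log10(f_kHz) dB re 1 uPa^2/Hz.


NL = NL_1k - 17*log10(f_kHz) = 61.5 - 17*log10(1.8) = 61.5 - (4.34) = 57.16

57.16 dB


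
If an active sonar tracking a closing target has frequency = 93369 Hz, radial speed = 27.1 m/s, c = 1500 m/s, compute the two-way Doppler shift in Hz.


fd = 2*f*v/c = 2 * 93369 * 27.1 / 1500 = 3373.73

3373.73 Hz


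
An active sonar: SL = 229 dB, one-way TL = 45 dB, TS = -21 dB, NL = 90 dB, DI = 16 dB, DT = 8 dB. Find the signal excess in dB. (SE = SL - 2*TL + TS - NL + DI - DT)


SE = SL - 2*TL + TS - NL + DI - DT = 229 - 2*45 + (-21) - 90 + 16 - 8 = 36

36 dB


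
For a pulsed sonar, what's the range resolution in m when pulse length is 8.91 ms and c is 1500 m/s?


dR = c*tau/2 = 1500 * 8.91e-3 / 2 = 6.6825

6.6825 m


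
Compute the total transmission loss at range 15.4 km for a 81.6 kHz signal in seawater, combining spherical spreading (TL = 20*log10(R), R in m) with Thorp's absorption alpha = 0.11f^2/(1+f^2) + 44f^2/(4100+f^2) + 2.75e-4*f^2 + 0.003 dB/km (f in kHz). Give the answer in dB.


Step 1 (Thorp): alpha = 0.11*6658.56/(1+6658.56) + 44*6658.56/(4100+6658.56) + 2.75e-4*6658.56 + 0.003 = 29.176 dB/km
Step 2: TL_spread = 20*log10(15400) = 83.75 dB
Step 3: TL_abs = alpha*R = 29.176 * 15.4 = 449.31 dB
Step 4: TL_total = 83.75 + 449.31 = 533.06

533.06 dB


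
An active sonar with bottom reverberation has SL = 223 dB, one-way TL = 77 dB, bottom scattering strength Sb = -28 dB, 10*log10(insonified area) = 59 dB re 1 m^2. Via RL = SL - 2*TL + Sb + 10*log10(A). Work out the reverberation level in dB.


RL = SL - 2*TL + Sb + 10*log10(A) = 223 - 2*77 + (-28) + 59 = 100

100 dB


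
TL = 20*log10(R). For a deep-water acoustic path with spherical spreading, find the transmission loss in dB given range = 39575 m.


TL = 20*log10(39575) = 91.95

91.95 dB


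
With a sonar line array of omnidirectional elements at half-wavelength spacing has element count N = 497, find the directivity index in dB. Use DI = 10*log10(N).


DI = 10*log10(497) = 26.96

26.96 dB


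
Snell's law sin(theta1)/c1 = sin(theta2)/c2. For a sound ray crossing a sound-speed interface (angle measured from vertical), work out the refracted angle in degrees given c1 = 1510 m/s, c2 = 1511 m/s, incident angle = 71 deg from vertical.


sin(theta2) = (c2/c1)*sin(theta1) = (1511/1510)*sin(71 deg) = 0.94614
theta2 = arcsin(0.94614) = 71.11

71.11 deg


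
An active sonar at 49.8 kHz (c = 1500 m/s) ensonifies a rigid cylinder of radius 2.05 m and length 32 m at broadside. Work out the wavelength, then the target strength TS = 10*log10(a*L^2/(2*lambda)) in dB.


Step 1: lambda = c/f = 1500/49800 = 0.03012 m
Step 2: TS = 10*log10(a*L^2/(2*lambda)) = 10*log10(2.05*32^2/(2*0.03012)) = 45.42

45.42 dB


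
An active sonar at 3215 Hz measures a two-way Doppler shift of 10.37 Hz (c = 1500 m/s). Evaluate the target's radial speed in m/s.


From fd = 2*f*v/c, v = c*fd/(2*f) = 1500 * 10.37 / (2*3215) = 2.42

2.42 m/s


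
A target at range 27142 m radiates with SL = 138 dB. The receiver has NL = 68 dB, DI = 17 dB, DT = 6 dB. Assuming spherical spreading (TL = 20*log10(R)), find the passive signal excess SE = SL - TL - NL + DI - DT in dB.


Step 1: TL = 20*log10(27142) = 88.67 dB
Step 2: SE = 138 - 88.67 - 68 + 17 - 6 = -7.67

-7.67 dB


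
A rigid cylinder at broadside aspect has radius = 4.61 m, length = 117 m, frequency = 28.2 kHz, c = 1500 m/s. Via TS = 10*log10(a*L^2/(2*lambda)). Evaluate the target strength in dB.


lambda = 1500/28200 = 0.05319 m
TS = 10*log10(4.61*117^2/(2*0.05319)) = 57.73

57.73 dB


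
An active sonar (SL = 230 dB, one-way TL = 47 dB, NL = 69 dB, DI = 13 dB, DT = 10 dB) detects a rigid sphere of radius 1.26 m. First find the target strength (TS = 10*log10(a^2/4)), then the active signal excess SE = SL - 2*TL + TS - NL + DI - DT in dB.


Step 1: TS = 10*log10(1.26^2/4) = -4.01 dB
Step 2: SE = SL - 2*TL + TS - NL + DI - DT = 230 - 2*47 + (-4.01) - 69 + 13 - 10 = 65.99

65.99 dB
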